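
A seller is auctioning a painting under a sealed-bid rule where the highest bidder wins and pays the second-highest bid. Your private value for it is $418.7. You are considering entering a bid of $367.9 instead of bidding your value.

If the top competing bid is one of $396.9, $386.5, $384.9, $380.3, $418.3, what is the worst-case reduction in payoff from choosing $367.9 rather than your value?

$38.4

$396.9: truthful gives $21.8, deviation gives $0 → loss $21.8.
$386.5: truthful gives $32.2, deviation gives $0 → loss $32.2.
$384.9: truthful gives $33.8, deviation gives $0 → loss $33.8.
$380.3: truthful gives $38.4, deviation gives $0 → loss $38.4.
$418.3: truthful gives $0.4, deviation gives $0 → loss $0.4.
Maximum loss: $38.4.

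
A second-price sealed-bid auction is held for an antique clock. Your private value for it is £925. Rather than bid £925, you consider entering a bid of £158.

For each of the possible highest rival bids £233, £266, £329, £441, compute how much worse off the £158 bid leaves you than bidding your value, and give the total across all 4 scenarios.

£2431

The deviation costs you only when the competing bid falls strictly between £158 and £925; elsewhere both bids give the same outcome.
£233: truthful payoff £692, deviation payoff £0 → loss £692.
£266: truthful payoff £659, deviation payoff £0 → loss £659.
£329: truthful payoff £596, deviation payoff £0 → loss £596.
£441: truthful payoff £484, deviation payoff £0 → loss £484.
Total loss = £692 + £659 + £596 + £484 = £2431.
In a second-price auction your bid sets only whether you win, not what you pay, so bidding your true value is weakly dominant.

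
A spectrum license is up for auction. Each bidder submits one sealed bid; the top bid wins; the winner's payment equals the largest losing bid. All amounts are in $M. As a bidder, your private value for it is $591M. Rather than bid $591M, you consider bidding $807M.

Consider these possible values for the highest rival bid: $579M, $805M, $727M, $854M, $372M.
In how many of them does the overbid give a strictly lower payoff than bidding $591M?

2

The deviation hurts exactly when the highest competing bid lies strictly between $591M and $807M — overbidding then wins at a price above your value.
$579M: below both → same outcome either way.
$805M: inside the interval → strictly worse (loss $214M).
$727M: inside the interval → strictly worse (loss $136M).
$854M: above both → same outcome either way.
$372M: below both → same outcome either way.
Count: 2.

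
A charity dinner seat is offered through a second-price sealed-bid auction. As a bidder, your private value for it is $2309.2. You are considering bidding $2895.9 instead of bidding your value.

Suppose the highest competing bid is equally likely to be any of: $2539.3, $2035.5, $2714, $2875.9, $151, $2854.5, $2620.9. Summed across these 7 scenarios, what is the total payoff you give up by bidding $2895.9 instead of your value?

$2058.6

The deviation costs you only when the competing bid falls strictly between $2309.2 and $2895.9; elsewhere both bids give the same outcome.
$2539.3: truthful payoff $0, deviation payoff −$230.1 → loss $230.1.
$2035.5: outcomes coincide → loss $0.
$2714: truthful payoff $0, deviation payoff −$404.8 → loss $404.8.
$2875.9: truthful payoff $0, deviation payoff −$566.7 → loss $566.7.
$151: outcomes coincide → loss $0.
$2854.5: truthful payoff $0, deviation payoff −$545.3 → loss $545.3.
$2620.9: truthful payoff $0, deviation payoff −$311.7 → loss $311.7.
Total loss = $230.1 + $404.8 + $566.7 + $545.3 + $311.7 = $2058.6.
In a second-price auction your bid sets only whether you win, not what you pay, so bidding your true value is weakly dominant.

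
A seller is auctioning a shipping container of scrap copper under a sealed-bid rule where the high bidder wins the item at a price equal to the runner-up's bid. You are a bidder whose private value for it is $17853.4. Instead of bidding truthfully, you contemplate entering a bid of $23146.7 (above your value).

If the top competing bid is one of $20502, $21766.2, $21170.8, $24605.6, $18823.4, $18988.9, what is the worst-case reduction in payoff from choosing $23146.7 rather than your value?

$3912.8

$20502: truthful gives $0, deviation gives −$2648.6 → loss $2648.6.
$21766.2: truthful gives $0, deviation gives −$3912.8 → loss $3912.8.
$21170.8: truthful gives $0, deviation gives −$3317.4 → loss $3317.4.
$24605.6: same outcome either way → loss $0.
$18823.4: truthful gives $0, deviation gives −$970 → loss $970.
$18988.9: truthful gives $0, deviation gives −$1135.5 → loss $1135.5.
Maximum loss: $3912.8.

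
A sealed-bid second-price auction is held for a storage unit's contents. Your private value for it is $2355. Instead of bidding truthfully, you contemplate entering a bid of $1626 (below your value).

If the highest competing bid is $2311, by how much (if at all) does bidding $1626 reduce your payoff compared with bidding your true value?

$44

Bidding your value $2355: you win (since $2355 > $2311) and pay $2311. Payoff $44.
Bidding $1626: you lose. Payoff $0.
The competing bid $2311 lies between your shaded bid and your value, so underbidding forfeits an item you could have won at a profitable price.
Loss from deviating = $44 − ($0) = $44.
Because the price is fixed by the runner-up's bid, deviating from your value can only change a good outcome into a bad one — never the reverse.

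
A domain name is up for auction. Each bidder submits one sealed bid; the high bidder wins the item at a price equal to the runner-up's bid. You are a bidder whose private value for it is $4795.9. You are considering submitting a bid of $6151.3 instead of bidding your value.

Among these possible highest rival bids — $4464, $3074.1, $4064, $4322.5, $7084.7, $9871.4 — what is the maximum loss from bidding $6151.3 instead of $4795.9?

$0

$4464: same outcome either way → loss $0.
$3074.1: same outcome either way → loss $0.
$4064: same outcome either way → loss $0.
$4322.5: same outcome either way → loss $0.
$7084.7: same outcome either way → loss $0.
$9871.4: same outcome either way → loss $0.
Maximum loss: $0.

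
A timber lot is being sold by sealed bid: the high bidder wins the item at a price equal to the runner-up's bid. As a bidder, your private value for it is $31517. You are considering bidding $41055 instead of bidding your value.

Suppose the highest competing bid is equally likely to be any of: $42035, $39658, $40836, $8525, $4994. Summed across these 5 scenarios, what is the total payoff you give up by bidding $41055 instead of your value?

$17460

The deviation costs you only when the competing bid falls strictly between $31517 and $41055; elsewhere both bids give the same outcome.
$42035: outcomes coincide → loss $0.
$39658: truthful payoff $0, deviation payoff −$8141 → loss $8141.
$40836: truthful payoff $0, deviation payoff −$9319 → loss $9319.
$8525: outcomes coincide → loss $0.
$4994: outcomes coincide → loss $0.
Total loss = $8141 + $9319 = $17460.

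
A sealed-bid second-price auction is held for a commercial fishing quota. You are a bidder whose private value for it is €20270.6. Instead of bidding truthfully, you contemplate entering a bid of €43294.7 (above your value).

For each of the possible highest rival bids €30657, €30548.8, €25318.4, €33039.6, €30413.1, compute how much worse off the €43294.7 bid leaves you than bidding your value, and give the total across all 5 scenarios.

The deviation costs you only when the competing bid falls strictly between €20270.6 and €43294.7; elsewhere both bids give the same outcome.
€30657: truthful payoff €0, deviation payoff −€10386.4 → loss €10386.4.
€30548.8: truthful payoff €0, deviation payoff −€10278.2 → loss €10278.2.
€25318.4: truthful payoff €0, deviation payoff −€5047.8 → loss €5047.8.
€33039.6: truthful payoff €0, deviation payoff −€12769 → loss €12769.
€30413.1: truthful payoff €0, deviation payoff −€10142.5 → loss €10142.5.
Total loss = €10386.4 + €10278.2 + €5047.8 + €12769 + €10142.5 = €48623.9.

€48623.9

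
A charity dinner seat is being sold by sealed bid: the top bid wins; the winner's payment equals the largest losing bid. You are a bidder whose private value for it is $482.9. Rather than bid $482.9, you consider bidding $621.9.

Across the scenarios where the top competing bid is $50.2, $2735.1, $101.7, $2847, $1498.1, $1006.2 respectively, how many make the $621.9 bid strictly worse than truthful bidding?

The deviation hurts exactly when the highest competing bid lies strictly between $482.9 and $621.9 — overbidding then wins at a price above your value.
$50.2: below both → same outcome either way.
$2735.1: above both → same outcome either way.
$101.7: below both → same outcome either way.
$2847: above both → same outcome either way.
$1498.1: above both → same outcome either way.
$1006.2: above both → same outcome either way.
Count: 0.

0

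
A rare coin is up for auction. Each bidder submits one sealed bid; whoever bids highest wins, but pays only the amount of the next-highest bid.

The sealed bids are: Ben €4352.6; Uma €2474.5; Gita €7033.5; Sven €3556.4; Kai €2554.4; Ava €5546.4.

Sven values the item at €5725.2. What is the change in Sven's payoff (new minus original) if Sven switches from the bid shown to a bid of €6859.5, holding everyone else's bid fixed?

The highest bid among the other bidders is €7033.5; Sven's bid doesn't change that.
Original bid €3556.4: Sven is not highest (top rival bid is €7033.5); payoff €0.
Alternative bid €6859.5: Sven is not highest (top rival bid is €7033.5); payoff €0.
Change in payoff = €0 − (€0) = €0.

€0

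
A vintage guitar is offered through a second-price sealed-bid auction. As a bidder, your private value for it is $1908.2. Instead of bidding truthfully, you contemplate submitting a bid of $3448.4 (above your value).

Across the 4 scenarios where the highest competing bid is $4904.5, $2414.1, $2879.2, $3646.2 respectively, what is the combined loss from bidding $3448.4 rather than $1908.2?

The deviation costs you only when the competing bid falls strictly between $1908.2 and $3448.4; elsewhere both bids give the same outcome.
$4904.5: outcomes coincide → loss $0.
$2414.1: truthful payoff $0, deviation payoff −$505.9 → loss $505.9.
$2879.2: truthful payoff $0, deviation payoff −$971 → loss $971.
$3646.2: outcomes coincide → loss $0.
Total loss = $505.9 + $971 = $1476.9.

$1476.9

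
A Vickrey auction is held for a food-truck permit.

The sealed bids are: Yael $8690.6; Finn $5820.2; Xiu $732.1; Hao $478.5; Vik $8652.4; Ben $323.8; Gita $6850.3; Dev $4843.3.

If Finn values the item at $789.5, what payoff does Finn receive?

Highest bid: Yael at $8690.6, so Yael wins.
Second-highest bid: Vik at $8652.4 — that is the price the winner pays.
Finn did not win, so Finn pays nothing and receives nothing: payoff $0.

$0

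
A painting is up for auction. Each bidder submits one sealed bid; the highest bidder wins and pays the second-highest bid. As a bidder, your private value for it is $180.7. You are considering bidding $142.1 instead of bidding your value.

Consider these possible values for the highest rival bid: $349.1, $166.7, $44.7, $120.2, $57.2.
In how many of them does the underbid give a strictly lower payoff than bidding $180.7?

1

The deviation hurts exactly when the highest competing bid lies strictly between $142.1 and $180.7 — underbidding then forfeits a profitable win.
$349.1: above both → same outcome either way.
$166.7: inside the interval → strictly worse (loss $14).
$44.7: below both → same outcome either way.
$120.2: below both → same outcome either way.
$57.2: below both → same outcome either way.
Count: 1.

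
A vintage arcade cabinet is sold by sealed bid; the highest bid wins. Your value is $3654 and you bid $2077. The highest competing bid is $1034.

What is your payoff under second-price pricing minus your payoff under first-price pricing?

$1043

You have the highest bid, so you win under either rule.
Second-price: pay $1034 → payoff $2620.
First-price: pay your own bid $2077 → payoff $1577.
Difference = $2620 − ($1577) = $1043.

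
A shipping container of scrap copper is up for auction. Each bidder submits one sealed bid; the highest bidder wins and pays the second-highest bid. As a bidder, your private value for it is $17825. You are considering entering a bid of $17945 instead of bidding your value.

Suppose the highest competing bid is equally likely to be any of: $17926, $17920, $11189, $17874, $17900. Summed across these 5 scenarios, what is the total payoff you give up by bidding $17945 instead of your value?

The deviation costs you only when the competing bid falls strictly between $17825 and $17945; elsewhere both bids give the same outcome.
$17926: truthful payoff $0, deviation payoff −$101 → loss $101.
$17920: truthful payoff $0, deviation payoff −$95 → loss $95.
$11189: outcomes coincide → loss $0.
$17874: truthful payoff $0, deviation payoff −$49 → loss $49.
$17900: truthful payoff $0, deviation payoff −$75 → loss $75.
Total loss = $101 + $95 + $49 + $75 = $320.

$320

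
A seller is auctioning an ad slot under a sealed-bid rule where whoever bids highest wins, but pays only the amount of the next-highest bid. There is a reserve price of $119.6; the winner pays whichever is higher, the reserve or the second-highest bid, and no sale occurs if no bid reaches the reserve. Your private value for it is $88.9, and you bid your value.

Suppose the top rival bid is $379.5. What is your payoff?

$0

Your bid $88.9 is below the highest competing bid $379.5, so you lose. Payoff $0.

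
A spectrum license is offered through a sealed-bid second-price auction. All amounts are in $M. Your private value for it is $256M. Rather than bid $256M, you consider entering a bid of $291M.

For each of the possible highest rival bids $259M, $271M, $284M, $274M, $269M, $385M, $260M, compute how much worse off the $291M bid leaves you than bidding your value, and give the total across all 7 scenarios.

$81M

The deviation costs you only when the competing bid falls strictly between $256M and $291M; elsewhere both bids give the same outcome.
$259M: truthful payoff $0M, deviation payoff −$3M → loss $3M.
$271M: truthful payoff $0M, deviation payoff −$15M → loss $15M.
$284M: truthful payoff $0M, deviation payoff −$28M → loss $28M.
$274M: truthful payoff $0M, deviation payoff −$18M → loss $18M.
$269M: truthful payoff $0M, deviation payoff −$13M → loss $13M.
$385M: outcomes coincide → loss $0M.
$260M: truthful payoff $0M, deviation payoff −$4M → loss $4M.
Total loss = $3M + $15M + $28M + $18M + $13M + $4M = $81M.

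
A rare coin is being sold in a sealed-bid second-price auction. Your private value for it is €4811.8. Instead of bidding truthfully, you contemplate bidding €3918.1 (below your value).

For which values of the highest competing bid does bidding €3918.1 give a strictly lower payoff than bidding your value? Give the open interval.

(€3918.1, €4811.8)

If the competing bid is below €3918.1, both bids win at the same price — no difference.
If it is above €4811.8, both bids lose — no difference.
If it lies strictly between €3918.1 and €4811.8, bidding your value wins at a price below your value (positive payoff) while bidding €3918.1 loses (payoff 0).
So the deviation strictly hurts on the open interval (€3918.1, €4811.8).
Truthful bidding weakly dominates here: raising your bid can only win items priced above your value, and lowering it can only forfeit items priced below.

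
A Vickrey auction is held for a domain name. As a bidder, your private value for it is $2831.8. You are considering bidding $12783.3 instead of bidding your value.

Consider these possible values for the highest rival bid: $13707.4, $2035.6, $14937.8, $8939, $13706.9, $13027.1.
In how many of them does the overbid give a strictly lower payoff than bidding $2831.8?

1

The deviation hurts exactly when the highest competing bid lies strictly between $2831.8 and $12783.3 — overbidding then wins at a price above your value.
$13707.4: above both → same outcome either way.
$2035.6: below both → same outcome either way.
$14937.8: above both → same outcome either way.
$8939: inside the interval → strictly worse (loss $6107.2).
$13706.9: above both → same outcome either way.
$13027.1: above both → same outcome either way.
Count: 1.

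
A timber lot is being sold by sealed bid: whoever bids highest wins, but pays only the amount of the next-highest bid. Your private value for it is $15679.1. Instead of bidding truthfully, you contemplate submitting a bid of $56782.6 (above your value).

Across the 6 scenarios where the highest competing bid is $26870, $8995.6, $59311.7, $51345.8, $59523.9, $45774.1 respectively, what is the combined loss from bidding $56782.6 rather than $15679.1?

$76952.6

The deviation costs you only when the competing bid falls strictly between $15679.1 and $56782.6; elsewhere both bids give the same outcome.
$26870: truthful payoff $0, deviation payoff −$11190.9 → loss $11190.9.
$8995.6: outcomes coincide → loss $0.
$59311.7: outcomes coincide → loss $0.
$51345.8: truthful payoff $0, deviation payoff −$35666.7 → loss $35666.7.
$59523.9: outcomes coincide → loss $0.
$45774.1: truthful payoff $0, deviation payoff −$30095 → loss $30095.
Total loss = $11190.9 + $35666.7 + $30095 = $76952.6.
In a second-price auction your bid sets only whether you win, not what you pay, so bidding your true value is weakly dominant.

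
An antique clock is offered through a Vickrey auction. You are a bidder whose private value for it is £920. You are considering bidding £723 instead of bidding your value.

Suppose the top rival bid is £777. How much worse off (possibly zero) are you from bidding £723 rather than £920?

Bidding your value £920: you win (since £920 > £777) and pay £777. Payoff £143.
Bidding £723: you lose. Payoff £0.
The competing bid £777 lies between your shaded bid and your value, so underbidding forfeits an item you could have won at a profitable price.
Loss from deviating = £143 − (£0) = £143.
In a second-price auction your bid sets only whether you win, not what you pay, so bidding your true value is weakly dominant.

£143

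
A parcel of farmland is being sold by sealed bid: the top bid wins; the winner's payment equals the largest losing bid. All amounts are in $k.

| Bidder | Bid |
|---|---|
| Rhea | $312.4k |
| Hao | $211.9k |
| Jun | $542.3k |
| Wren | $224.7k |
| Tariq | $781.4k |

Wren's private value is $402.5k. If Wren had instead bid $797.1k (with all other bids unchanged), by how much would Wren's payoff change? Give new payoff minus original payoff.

−$378.9k

The highest bid among the other bidders is $781.4k; Wren's bid doesn't change that.
Original bid $224.7k: Wren is not highest (top rival bid is $781.4k); payoff $0k.
Alternative bid $797.1k: Wren is highest, pays the top rival bid $781.4k; payoff $402.5k − $781.4k = −$378.9k.
Change in payoff = −$378.9k − ($0k) = −$378.9k.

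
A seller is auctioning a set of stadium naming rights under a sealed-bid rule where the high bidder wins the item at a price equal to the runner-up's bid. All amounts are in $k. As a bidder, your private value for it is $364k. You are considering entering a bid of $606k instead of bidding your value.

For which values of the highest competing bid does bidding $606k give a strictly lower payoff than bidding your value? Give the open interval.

If the competing bid is below $364k, both bids win at the same price — no difference.
If it is above $606k, both bids lose — no difference.
If it lies strictly between $364k and $606k, bidding your value loses (payoff 0) while bidding $606k wins at a price above your value (payoff negative).
So the deviation strictly hurts on the open interval ($364k, $606k).
In a second-price auction your bid sets only whether you win, not what you pay, so bidding your true value is weakly dominant.

($364k, $606k)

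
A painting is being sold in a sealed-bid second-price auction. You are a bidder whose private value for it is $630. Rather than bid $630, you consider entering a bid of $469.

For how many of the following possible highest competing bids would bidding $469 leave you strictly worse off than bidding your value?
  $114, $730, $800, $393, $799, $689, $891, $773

The deviation hurts exactly when the highest competing bid lies strictly between $469 and $630 — underbidding then forfeits a profitable win.
$114: below both → same outcome either way.
$730: above both → same outcome either way.
$800: above both → same outcome either way.
$393: below both → same outcome either way.
$799: above both → same outcome either way.
$689: above both → same outcome either way.
$891: above both → same outcome either way.
$773: above both → same outcome either way.
Count: 0.

0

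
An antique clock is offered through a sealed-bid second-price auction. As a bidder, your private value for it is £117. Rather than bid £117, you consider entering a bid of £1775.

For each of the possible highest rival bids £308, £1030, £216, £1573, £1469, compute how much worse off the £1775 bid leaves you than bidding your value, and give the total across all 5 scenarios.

The deviation costs you only when the competing bid falls strictly between £117 and £1775; elsewhere both bids give the same outcome.
£308: truthful payoff £0, deviation payoff −£191 → loss £191.
£1030: truthful payoff £0, deviation payoff −£913 → loss £913.
£216: truthful payoff £0, deviation payoff −£99 → loss £99.
£1573: truthful payoff £0, deviation payoff −£1456 → loss £1456.
£1469: truthful payoff £0, deviation payoff −£1352 → loss £1352.
Total loss = £191 + £913 + £99 + £1456 + £1352 = £4011.

£4011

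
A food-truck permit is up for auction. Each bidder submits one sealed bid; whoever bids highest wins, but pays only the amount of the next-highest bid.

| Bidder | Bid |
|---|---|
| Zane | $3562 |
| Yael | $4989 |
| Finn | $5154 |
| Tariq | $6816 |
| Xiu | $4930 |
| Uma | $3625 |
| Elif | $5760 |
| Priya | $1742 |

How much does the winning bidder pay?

Highest bid: Tariq at $6816, so Tariq wins.
Second-highest bid: Elif at $5760 — that is the price the winner pays.

$5760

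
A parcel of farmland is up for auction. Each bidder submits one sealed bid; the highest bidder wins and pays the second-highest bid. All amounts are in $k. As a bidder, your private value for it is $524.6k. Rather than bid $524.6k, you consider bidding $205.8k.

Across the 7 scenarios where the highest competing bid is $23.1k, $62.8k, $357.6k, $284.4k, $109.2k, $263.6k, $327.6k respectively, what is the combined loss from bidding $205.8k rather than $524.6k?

$865.2k

The deviation costs you only when the competing bid falls strictly between $205.8k and $524.6k; elsewhere both bids give the same outcome.
$23.1k: outcomes coincide → loss $0k.
$62.8k: outcomes coincide → loss $0k.
$357.6k: truthful payoff $167k, deviation payoff $0k → loss $167k.
$284.4k: truthful payoff $240.2k, deviation payoff $0k → loss $240.2k.
$109.2k: outcomes coincide → loss $0k.
$263.6k: truthful payoff $261k, deviation payoff $0k → loss $261k.
$327.6k: truthful payoff $197k, deviation payoff $0k → loss $197k.
Total loss = $167k + $240.2k + $261k + $197k = $865.2k.
Because the price is fixed by the runner-up's bid, deviating from your value can only change a good outcome into a bad one — never the reverse.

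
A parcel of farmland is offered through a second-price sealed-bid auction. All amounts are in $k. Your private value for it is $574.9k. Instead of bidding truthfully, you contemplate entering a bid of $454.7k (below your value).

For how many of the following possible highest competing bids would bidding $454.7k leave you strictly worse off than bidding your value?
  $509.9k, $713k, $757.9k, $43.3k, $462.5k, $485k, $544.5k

4

The deviation hurts exactly when the highest competing bid lies strictly between $454.7k and $574.9k — underbidding then forfeits a profitable win.
$509.9k: inside the interval → strictly worse (loss $65k).
$713k: above both → same outcome either way.
$757.9k: above both → same outcome either way.
$43.3k: below both → same outcome either way.
$462.5k: inside the interval → strictly worse (loss $112.4k).
$485k: inside the interval → strictly worse (loss $89.9k).
$544.5k: inside the interval → strictly worse (loss $30.4k).
Count: 4.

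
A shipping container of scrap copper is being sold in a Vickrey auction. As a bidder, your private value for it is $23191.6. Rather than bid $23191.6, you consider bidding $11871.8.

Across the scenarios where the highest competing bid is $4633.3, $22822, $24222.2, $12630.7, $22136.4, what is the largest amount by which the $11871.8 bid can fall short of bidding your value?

$10560.9

$4633.3: same outcome either way → loss $0.
$22822: truthful gives $369.6, deviation gives $0 → loss $369.6.
$24222.2: same outcome either way → loss $0.
$12630.7: truthful gives $10560.9, deviation gives $0 → loss $10560.9.
$22136.4: truthful gives $1055.2, deviation gives $0 → loss $1055.2.
Maximum loss: $10560.9.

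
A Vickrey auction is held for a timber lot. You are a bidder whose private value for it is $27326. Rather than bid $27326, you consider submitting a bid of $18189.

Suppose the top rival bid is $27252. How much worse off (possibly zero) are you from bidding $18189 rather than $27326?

$74

Bidding your value $27326: you win (since $27326 > $27252) and pay $27252. Payoff $74.
Bidding $18189: you lose. Payoff $0.
The competing bid $27252 lies between your shaded bid and your value, so underbidding forfeits an item you could have won at a profitable price.
Loss from deviating = $74 − ($0) = $74.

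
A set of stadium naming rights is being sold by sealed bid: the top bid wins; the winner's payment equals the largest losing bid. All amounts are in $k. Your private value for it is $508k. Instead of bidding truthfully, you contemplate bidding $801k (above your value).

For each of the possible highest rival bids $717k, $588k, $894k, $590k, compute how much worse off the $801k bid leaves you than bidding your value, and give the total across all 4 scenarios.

$371k

The deviation costs you only when the competing bid falls strictly between $508k and $801k; elsewhere both bids give the same outcome.
$717k: truthful payoff $0k, deviation payoff −$209k → loss $209k.
$588k: truthful payoff $0k, deviation payoff −$80k → loss $80k.
$894k: outcomes coincide → loss $0k.
$590k: truthful payoff $0k, deviation payoff −$82k → loss $82k.
Total loss = $209k + $80k + $82k = $371k.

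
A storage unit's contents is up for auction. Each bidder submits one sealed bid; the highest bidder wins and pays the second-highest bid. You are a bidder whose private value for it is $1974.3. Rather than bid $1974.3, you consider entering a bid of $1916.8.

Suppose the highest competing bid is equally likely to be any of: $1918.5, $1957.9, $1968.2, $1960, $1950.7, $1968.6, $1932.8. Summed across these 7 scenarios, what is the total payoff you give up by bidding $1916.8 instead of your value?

$163.4

The deviation costs you only when the competing bid falls strictly between $1916.8 and $1974.3; elsewhere both bids give the same outcome.
$1918.5: truthful payoff $55.8, deviation payoff $0 → loss $55.8.
$1957.9: truthful payoff $16.4, deviation payoff $0 → loss $16.4.
$1968.2: truthful payoff $6.1, deviation payoff $0 → loss $6.1.
$1960: truthful payoff $14.3, deviation payoff $0 → loss $14.3.
$1950.7: truthful payoff $23.6, deviation payoff $0 → loss $23.6.
$1968.6: truthful payoff $5.7, deviation payoff $0 → loss $5.7.
$1932.8: truthful payoff $41.5, deviation payoff $0 → loss $41.5.
Total loss = $55.8 + $16.4 + $6.1 + $14.3 + $23.6 + $5.7 + $41.5 = $163.4.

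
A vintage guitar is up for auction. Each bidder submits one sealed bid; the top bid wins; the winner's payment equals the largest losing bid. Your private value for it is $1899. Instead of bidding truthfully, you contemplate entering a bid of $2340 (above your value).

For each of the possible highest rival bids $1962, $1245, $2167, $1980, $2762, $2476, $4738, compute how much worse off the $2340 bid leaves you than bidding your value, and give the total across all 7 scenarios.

The deviation costs you only when the competing bid falls strictly between $1899 and $2340; elsewhere both bids give the same outcome.
$1962: truthful payoff $0, deviation payoff −$63 → loss $63.
$1245: outcomes coincide → loss $0.
$2167: truthful payoff $0, deviation payoff −$268 → loss $268.
$1980: truthful payoff $0, deviation payoff −$81 → loss $81.
$2762: outcomes coincide → loss $0.
$2476: outcomes coincide → loss $0.
$4738: outcomes coincide → loss $0.
Total loss = $63 + $268 + $81 = $412.

$412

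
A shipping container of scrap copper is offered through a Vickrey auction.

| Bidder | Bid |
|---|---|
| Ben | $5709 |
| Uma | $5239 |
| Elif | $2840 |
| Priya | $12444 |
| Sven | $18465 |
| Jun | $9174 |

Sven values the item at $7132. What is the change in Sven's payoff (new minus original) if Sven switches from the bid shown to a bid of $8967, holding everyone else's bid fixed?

The highest bid among the other bidders is $12444; Sven's bid doesn't change that.
Original bid $18465: Sven is highest, pays the top rival bid $12444; payoff $7132 − $12444 = −$5312.
Alternative bid $8967: Sven is not highest (top rival bid is $12444); payoff $0.
Change in payoff = $0 − (−$5312) = $5312.

$5312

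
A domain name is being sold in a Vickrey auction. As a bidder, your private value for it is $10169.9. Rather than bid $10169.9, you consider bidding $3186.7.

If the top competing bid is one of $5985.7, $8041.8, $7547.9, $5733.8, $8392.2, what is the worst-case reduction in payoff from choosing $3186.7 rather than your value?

$4436.1

$5985.7: truthful gives $4184.2, deviation gives $0 → loss $4184.2.
$8041.8: truthful gives $2128.1, deviation gives $0 → loss $2128.1.
$7547.9: truthful gives $2622, deviation gives $0 → loss $2622.
$5733.8: truthful gives $4436.1, deviation gives $0 → loss $4436.1.
$8392.2: truthful gives $1777.7, deviation gives $0 → loss $1777.7.
Maximum loss: $4436.1.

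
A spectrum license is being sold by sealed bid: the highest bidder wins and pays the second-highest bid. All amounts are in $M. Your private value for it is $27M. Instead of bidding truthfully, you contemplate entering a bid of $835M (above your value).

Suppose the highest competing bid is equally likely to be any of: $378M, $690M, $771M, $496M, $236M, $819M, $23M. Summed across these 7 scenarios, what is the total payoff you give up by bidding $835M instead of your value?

The deviation costs you only when the competing bid falls strictly between $27M and $835M; elsewhere both bids give the same outcome.
$378M: truthful payoff $0M, deviation payoff −$351M → loss $351M.
$690M: truthful payoff $0M, deviation payoff −$663M → loss $663M.
$771M: truthful payoff $0M, deviation payoff −$744M → loss $744M.
$496M: truthful payoff $0M, deviation payoff −$469M → loss $469M.
$236M: truthful payoff $0M, deviation payoff −$209M → loss $209M.
$819M: truthful payoff $0M, deviation payoff −$792M → loss $792M.
$23M: outcomes coincide → loss $0M.
Total loss = $351M + $663M + $744M + $469M + $209M + $792M = $3228M.

$3228M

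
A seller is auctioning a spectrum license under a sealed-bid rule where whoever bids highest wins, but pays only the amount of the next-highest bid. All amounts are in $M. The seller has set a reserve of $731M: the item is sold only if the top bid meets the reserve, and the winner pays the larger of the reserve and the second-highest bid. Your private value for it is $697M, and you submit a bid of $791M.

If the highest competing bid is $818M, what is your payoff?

$0M

Your bid $791M is below the highest competing bid $818M, so you lose. Payoff $0M.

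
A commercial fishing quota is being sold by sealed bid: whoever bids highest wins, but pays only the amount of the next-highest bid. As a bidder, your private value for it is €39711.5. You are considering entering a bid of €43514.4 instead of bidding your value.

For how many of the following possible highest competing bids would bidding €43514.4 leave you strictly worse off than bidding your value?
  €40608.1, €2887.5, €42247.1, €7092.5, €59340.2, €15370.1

2

The deviation hurts exactly when the highest competing bid lies strictly between €39711.5 and €43514.4 — overbidding then wins at a price above your value.
€40608.1: inside the interval → strictly worse (loss €896.6).
€2887.5: below both → same outcome either way.
€42247.1: inside the interval → strictly worse (loss €2535.6).
€7092.5: below both → same outcome either way.
€59340.2: above both → same outcome either way.
€15370.1: below both → same outcome either way.
Count: 2.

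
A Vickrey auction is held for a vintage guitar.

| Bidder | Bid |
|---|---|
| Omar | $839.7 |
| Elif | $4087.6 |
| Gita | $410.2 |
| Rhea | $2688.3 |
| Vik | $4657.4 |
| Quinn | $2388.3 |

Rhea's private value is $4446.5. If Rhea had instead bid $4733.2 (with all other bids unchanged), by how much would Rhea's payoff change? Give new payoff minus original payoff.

−$210.9

The highest bid among the other bidders is $4657.4; Rhea's bid doesn't change that.
Original bid $2688.3: Rhea is not highest (top rival bid is $4657.4); payoff $0.
Alternative bid $4733.2: Rhea is highest, pays the top rival bid $4657.4; payoff $4446.5 − $4657.4 = −$210.9.
Change in payoff = −$210.9 − ($0) = −$210.9.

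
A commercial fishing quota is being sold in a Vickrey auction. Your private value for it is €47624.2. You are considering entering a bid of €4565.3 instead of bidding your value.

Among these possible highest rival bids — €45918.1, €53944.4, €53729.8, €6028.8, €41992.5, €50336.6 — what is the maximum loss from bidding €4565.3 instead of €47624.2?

€41595.4

€45918.1: truthful gives €1706.1, deviation gives €0 → loss €1706.1.
€53944.4: same outcome either way → loss €0.
€53729.8: same outcome either way → loss €0.
€6028.8: truthful gives €41595.4, deviation gives €0 → loss €41595.4.
€41992.5: truthful gives €5631.7, deviation gives €0 → loss €5631.7.
€50336.6: same outcome either way → loss €0.
Maximum loss: €41595.4.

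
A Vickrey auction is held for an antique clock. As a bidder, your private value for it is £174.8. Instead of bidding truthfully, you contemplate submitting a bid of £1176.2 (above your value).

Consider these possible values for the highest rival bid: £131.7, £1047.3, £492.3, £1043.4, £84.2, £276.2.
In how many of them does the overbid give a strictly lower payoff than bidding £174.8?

4

The deviation hurts exactly when the highest competing bid lies strictly between £174.8 and £1176.2 — overbidding then wins at a price above your value.
£131.7: below both → same outcome either way.
£1047.3: inside the interval → strictly worse (loss £872.5).
£492.3: inside the interval → strictly worse (loss £317.5).
£1043.4: inside the interval → strictly worse (loss £868.6).
£84.2: below both → same outcome either way.
£276.2: inside the interval → strictly worse (loss £101.4).
Count: 4.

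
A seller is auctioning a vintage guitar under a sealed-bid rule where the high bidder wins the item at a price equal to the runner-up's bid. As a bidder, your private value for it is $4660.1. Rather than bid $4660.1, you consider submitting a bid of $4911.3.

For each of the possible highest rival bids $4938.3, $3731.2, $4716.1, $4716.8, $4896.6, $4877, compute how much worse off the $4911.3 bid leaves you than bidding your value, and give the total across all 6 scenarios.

The deviation costs you only when the competing bid falls strictly between $4660.1 and $4911.3; elsewhere both bids give the same outcome.
$4938.3: outcomes coincide → loss $0.
$3731.2: outcomes coincide → loss $0.
$4716.1: truthful payoff $0, deviation payoff −$56 → loss $56.
$4716.8: truthful payoff $0, deviation payoff −$56.7 → loss $56.7.
$4896.6: truthful payoff $0, deviation payoff −$236.5 → loss $236.5.
$4877: truthful payoff $0, deviation payoff −$216.9 → loss $216.9.
Total loss = $56 + $56.7 + $236.5 + $216.9 = $566.1.

$566.1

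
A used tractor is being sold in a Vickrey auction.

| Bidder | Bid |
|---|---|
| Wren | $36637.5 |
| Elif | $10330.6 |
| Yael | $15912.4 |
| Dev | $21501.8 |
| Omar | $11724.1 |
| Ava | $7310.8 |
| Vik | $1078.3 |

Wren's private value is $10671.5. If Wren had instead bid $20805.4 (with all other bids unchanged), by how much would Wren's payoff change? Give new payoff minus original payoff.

The highest bid among the other bidders is $21501.8; Wren's bid doesn't change that.
Original bid $36637.5: Wren is highest, pays the top rival bid $21501.8; payoff $10671.5 − $21501.8 = −$10830.3.
Alternative bid $20805.4: Wren is not highest (top rival bid is $21501.8); payoff $0.
Change in payoff = $0 − (−$10830.3) = $10830.3.

$10830.3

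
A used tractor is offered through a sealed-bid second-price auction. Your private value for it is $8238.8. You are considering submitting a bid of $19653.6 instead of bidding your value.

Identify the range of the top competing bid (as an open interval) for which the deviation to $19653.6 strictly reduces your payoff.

($8238.8, $19653.6)

If the competing bid is below $8238.8, both bids win at the same price — no difference.
If it is above $19653.6, both bids lose — no difference.
If it lies strictly between $8238.8 and $19653.6, bidding your value loses (payoff 0) while bidding $19653.6 wins at a price above your value (payoff negative).
So the deviation strictly hurts on the open interval ($8238.8, $19653.6).
Because the price is fixed by the runner-up's bid, deviating from your value can only change a good outcome into a bad one — never the reverse.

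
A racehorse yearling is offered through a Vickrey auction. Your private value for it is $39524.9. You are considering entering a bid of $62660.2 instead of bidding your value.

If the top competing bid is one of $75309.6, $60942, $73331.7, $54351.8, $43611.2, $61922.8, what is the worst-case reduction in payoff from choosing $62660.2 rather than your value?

$22397.9

$75309.6: same outcome either way → loss $0.
$60942: truthful gives $0, deviation gives −$21417.1 → loss $21417.1.
$73331.7: same outcome either way → loss $0.
$54351.8: truthful gives $0, deviation gives −$14826.9 → loss $14826.9.
$43611.2: truthful gives $0, deviation gives −$4086.3 → loss $4086.3.
$61922.8: truthful gives $0, deviation gives −$22397.9 → loss $22397.9.
Maximum loss: $22397.9.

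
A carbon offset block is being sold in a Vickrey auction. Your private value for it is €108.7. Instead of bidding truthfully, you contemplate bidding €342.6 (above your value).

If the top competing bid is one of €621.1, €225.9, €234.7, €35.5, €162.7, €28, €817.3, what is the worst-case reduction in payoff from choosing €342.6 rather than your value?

€126

€621.1: same outcome either way → loss €0.
€225.9: truthful gives €0, deviation gives −€117.2 → loss €117.2.
€234.7: truthful gives €0, deviation gives −€126 → loss €126.
€35.5: same outcome either way → loss €0.
€162.7: truthful gives €0, deviation gives −€54 → loss €54.
€28: same outcome either way → loss €0.
€817.3: same outcome either way → loss €0.
Maximum loss: €126.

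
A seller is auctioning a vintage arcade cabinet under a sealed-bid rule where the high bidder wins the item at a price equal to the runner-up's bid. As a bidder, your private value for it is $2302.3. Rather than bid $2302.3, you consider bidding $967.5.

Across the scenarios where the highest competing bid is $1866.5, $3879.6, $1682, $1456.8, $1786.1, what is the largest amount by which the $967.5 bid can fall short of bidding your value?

$845.5

$1866.5: truthful gives $435.8, deviation gives $0 → loss $435.8.
$3879.6: same outcome either way → loss $0.
$1682: truthful gives $620.3, deviation gives $0 → loss $620.3.
$1456.8: truthful gives $845.5, deviation gives $0 → loss $845.5.
$1786.1: truthful gives $516.2, deviation gives $0 → loss $516.2.
Maximum loss: $845.5.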